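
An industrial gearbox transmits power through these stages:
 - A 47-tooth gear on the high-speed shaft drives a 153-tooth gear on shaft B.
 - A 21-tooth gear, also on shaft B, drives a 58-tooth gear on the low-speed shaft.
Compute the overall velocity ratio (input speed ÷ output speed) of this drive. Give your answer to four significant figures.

Each stage contributes driven/driver: gear mesh 153/47 = 3.2553, gear mesh 58/21 = 2.7619.
Overall: 3.2553 × 2.7619 = 8.9909.

8.991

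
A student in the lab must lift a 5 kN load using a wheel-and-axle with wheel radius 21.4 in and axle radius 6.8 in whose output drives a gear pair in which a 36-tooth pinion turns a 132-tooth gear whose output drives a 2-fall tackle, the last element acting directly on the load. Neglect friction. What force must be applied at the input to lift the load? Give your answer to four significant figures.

Wheel-and-axle MA = R/r = 21.4/6.8 = 3.1471.
Gear pair MA = 132/36 = 3.6667.
Block-and-tackle MA = number of supporting rope parts = 2.
Combined ideal MA = 3.1471 × 3.6667 × 2 = 23.078.
Effort = load / MA = 5 / 23.078 = 0.21665 kN.

0.2167 kN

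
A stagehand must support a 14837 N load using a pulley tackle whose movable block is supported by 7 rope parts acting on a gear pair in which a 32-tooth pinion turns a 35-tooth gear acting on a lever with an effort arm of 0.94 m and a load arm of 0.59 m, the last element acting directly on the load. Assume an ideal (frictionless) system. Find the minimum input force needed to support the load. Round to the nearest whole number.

Block-and-tackle MA = number of supporting rope parts = 7.
Gear pair MA = 35/32 = 1.0938.
Lever MA = effort arm / load arm = 0.94/0.59 = 1.5932.
Combined ideal MA = 7 × 1.0938 × 1.5932 = 12.198.
Effort = load / MA = 14837 / 12.198 = 1216.3 N.

1216 N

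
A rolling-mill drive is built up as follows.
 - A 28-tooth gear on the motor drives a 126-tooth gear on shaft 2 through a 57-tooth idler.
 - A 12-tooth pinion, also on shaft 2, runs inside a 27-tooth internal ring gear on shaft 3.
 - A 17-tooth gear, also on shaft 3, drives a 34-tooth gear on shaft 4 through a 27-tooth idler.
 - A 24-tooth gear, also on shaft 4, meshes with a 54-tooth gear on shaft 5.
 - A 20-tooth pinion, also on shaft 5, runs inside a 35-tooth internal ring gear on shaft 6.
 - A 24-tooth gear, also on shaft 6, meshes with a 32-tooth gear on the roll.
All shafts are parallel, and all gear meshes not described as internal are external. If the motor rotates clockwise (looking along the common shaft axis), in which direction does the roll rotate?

the motor → shaft 2: driver → idler → driven is 2 external meshes, 2 reversals → CW.
shaft 2 → shaft 3: internal mesh, same direction → CW.
shaft 3 → shaft 4: driver → idler → driven is 2 external meshes, 2 reversals → CW.
shaft 4 → shaft 5: external mesh, 1 reversal → CCW.
shaft 5 → shaft 6: internal mesh, same direction → CCW.
shaft 6 → the roll: external mesh, 1 reversal → CW.
6 reversals in total — an even number — so the roll turns the same way as the motor.

clockwise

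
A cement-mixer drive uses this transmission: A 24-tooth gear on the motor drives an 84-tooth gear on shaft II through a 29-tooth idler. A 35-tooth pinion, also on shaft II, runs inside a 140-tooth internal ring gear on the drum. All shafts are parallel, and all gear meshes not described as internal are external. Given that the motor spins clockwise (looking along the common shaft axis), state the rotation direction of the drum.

the motor → shaft II: driver → idler → driven is 2 external meshes, 2 reversals → CW.
shaft II → the drum: internal mesh, same direction → CW.
2 reversals in total — an even number — so the drum turns the same way as the motor.

clockwise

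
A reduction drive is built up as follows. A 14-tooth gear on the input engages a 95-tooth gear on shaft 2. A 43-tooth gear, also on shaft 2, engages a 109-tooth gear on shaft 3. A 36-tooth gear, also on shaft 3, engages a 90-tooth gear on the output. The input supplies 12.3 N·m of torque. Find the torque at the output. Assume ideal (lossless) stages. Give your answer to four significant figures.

528.9 N·m

After the gear mesh (95/14): 12.3 × 6.7857 = 83.464 N·m
After the gear mesh (109/43): 83.464 × 2.5349 = 211.57 N·m
After the gear mesh (90/36): 211.57 × 2.5 = 528.93 N·m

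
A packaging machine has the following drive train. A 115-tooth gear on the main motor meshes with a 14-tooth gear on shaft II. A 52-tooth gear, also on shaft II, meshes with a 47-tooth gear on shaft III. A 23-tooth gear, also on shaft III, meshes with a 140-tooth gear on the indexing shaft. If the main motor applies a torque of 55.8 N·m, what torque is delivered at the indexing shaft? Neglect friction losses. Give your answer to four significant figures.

After the gear mesh (14/115): 55.8 × 0.12174 = 6.793 N·m
After the gear mesh (47/52): 6.793 × 0.90385 = 6.1399 N·m
After the gear mesh (140/23): 6.1399 × 6.087 = 37.373 N·m

37.37 N·m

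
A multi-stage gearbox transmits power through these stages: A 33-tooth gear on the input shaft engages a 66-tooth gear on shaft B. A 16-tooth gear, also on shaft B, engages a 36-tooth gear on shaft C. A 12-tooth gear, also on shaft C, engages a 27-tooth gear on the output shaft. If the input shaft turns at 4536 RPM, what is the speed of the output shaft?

448 RPM

Gear mesh: ratio = 66/33 = 2, so shaft B turns at 4536 / 2 = 2268 RPM.
Gear mesh: ratio = 36/16 = 2.25, so shaft C turns at 2268 / 2.25 = 1008 RPM.
Gear mesh: ratio = 27/12 = 2.25, so the output shaft turns at 1008 / 2.25 = 448 RPM.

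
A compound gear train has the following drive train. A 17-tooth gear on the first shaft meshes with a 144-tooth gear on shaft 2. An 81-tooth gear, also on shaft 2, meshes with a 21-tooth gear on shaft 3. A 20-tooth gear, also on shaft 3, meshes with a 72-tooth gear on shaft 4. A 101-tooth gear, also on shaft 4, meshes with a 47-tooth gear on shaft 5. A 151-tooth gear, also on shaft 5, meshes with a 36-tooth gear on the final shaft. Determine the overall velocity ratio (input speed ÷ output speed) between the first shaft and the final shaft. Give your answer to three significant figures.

Each stage contributes driven/driver: gear mesh 144/17 = 8.4706, gear mesh 21/81 = 0.25926, gear mesh 72/20 = 3.6, gear mesh 47/101 = 0.46535, gear mesh 36/151 = 0.23841.
Overall: 8.4706 × 0.25926 × 3.6 × 0.46535 × 0.23841 = 0.87711.

0.877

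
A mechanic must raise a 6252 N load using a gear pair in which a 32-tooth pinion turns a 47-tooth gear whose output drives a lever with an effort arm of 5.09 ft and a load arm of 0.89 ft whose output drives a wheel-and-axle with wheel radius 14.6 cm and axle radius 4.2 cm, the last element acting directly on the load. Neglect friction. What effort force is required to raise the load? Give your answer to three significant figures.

214 N

Gear pair MA = 47/32 = 1.4688.
Lever MA = effort arm / load arm = 5.09/0.89 = 5.7191.
Wheel-and-axle MA = R/r = 14.6/4.2 = 3.4762.
Combined ideal MA = 1.4688 × 5.7191 × 3.4762 = 29.2.
Effort = load / MA = 6252 / 29.2 = 214.11 N.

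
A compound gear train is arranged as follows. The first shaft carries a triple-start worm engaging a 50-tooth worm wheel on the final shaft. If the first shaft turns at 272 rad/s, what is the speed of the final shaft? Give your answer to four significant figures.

worm 50/3 = 16.667 → 272/16.667 = 16.32 rad/s

16.32 rad/s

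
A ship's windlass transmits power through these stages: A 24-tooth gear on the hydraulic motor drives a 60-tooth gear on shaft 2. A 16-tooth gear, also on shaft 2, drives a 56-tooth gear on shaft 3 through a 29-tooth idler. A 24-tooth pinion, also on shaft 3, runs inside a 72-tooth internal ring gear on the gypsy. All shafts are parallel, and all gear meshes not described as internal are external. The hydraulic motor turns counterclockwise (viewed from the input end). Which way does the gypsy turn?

clockwise

the hydraulic motor → shaft 2: external mesh, 1 reversal → CW.
shaft 2 → shaft 3: driver → idler → driven is 2 external meshes, 2 reversals → CW.
shaft 3 → the gypsy: internal mesh, same direction → CW.
3 reversals in total — an odd number — so the gypsy turns opposite to the hydraulic motor.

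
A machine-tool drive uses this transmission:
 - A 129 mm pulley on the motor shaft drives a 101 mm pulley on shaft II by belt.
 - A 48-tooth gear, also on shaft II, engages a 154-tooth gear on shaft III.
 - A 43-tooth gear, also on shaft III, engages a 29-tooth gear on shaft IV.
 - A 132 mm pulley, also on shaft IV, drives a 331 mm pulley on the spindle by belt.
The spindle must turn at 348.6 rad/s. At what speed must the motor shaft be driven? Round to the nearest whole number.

1481 rad/s

Overall ratio R = 0.78295 × 3.2083 × 0.67442 × 2.5076 = 4.2481.
Required input speed = output speed × R = 348.6 × 4.2481 = 1480.9 rad/s.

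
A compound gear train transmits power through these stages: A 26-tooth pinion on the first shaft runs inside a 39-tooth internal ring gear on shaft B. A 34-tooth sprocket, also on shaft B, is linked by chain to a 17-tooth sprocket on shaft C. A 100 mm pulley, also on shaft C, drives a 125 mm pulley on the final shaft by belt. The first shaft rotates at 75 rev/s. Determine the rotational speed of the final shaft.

Internal gear: ratio = 39/26 = 1.5, so shaft B turns at 75 / 1.5 = 50 rev/s.
Chain: ratio = 17/34 = 0.5, so shaft C turns at 50 / 0.5 = 100 rev/s.
Belt: ratio = 125/100 = 1.25, so the final shaft turns at 100 / 1.25 = 80 rev/s.

80 rev/s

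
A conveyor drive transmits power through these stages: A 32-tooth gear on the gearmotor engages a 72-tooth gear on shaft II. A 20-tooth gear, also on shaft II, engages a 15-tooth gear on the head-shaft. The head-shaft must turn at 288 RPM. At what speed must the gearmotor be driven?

Overall ratio R = 2.25 × 0.75 = 1.6875.
Required input speed = output speed × R = 288 × 1.6875 = 486 RPM.

486 RPM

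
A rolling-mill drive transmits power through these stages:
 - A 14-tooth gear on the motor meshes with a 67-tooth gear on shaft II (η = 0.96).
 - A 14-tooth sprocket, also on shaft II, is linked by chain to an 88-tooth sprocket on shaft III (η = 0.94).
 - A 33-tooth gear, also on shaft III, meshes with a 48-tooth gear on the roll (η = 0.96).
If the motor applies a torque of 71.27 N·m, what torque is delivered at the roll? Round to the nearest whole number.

2702 N·m

gear mesh 67/14 = 4.7857 → τ = 71.27·4.7857·0.96 = 327.43 N·m
chain 88/14 = 6.2857 → τ = 327.43·6.2857·0.94 = 1934.7 N·m
gear mesh 48/33 = 1.4545 → τ = 1934.7·1.4545·0.96 = 2701.5 N·m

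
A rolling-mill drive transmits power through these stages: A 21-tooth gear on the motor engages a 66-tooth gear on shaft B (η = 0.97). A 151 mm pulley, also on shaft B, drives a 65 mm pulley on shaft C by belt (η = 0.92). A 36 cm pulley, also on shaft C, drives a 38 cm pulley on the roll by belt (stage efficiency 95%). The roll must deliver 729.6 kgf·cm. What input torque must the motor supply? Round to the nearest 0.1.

Overall ratio R = 3.1429 × 0.43046 × 1.0556 = 1.428; overall efficiency η = 0.97 × 0.92 × 0.95 = 0.8478.
Input torque = output torque / (R × η) = 729.6 / (1.428 × 0.8478) = 602.64 kgf·cm.

602.6 kgf·cm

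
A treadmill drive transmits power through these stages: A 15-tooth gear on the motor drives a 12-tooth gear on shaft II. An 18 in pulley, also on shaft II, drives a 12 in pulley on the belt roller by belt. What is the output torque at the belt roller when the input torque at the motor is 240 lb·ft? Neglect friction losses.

128 lb·ft

After the gear mesh (12/15): 240 × 0.8 = 192 lb·ft
After the belt (12/18): 192 × 0.66667 = 128 lb·ft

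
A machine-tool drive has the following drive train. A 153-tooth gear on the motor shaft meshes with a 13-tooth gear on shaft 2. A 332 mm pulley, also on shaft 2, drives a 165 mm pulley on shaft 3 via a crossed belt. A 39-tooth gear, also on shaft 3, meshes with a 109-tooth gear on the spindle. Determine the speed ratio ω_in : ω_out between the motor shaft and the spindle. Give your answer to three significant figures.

0.118

Each stage contributes driven/driver: gear mesh 13/153 = 0.084967, belt 165/332 = 0.49699, gear mesh 109/39 = 2.7949.
Overall: 0.084967 × 0.49699 × 2.7949 = 0.11802.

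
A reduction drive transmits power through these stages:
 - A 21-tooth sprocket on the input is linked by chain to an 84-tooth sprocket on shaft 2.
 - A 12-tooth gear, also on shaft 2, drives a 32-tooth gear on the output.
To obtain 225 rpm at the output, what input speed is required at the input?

Overall ratio R = 4 × 2.6667 = 10.667.
Required input speed = output speed × R = 225 × 10.667 = 2400 rpm.

2400 rpm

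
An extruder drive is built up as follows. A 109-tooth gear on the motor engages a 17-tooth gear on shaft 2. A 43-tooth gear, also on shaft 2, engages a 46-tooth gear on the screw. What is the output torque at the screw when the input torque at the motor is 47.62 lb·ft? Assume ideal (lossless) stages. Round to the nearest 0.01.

7.95 lb·ft

After the gear mesh (17/109): 47.62 × 0.15596 = 7.427 lb·ft
After the gear mesh (46/43): 7.427 × 1.0698 = 7.9451 lb·ft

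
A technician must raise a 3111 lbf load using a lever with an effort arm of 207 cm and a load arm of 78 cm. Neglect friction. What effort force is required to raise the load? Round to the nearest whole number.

Lever MA = effort arm / load arm = 207/78 = 2.6538.
Effort = load / MA = 3111 / 2.6538 = 1172.3 lbf.

1172 lbf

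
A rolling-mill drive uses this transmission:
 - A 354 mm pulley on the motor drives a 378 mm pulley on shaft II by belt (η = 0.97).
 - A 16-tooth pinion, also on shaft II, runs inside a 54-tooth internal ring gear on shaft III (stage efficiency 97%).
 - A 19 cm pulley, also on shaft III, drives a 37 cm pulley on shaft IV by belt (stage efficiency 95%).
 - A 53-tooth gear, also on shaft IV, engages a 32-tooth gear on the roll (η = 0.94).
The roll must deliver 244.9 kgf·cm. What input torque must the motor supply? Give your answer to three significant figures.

68.8 kgf·cm

Overall ratio R = 1.0678 × 3.375 × 1.9474 × 0.60377 = 4.2373; overall efficiency η = 0.97 × 0.97 × 0.95 × 0.94 = 0.8402.
Input torque = output torque / (R × η) = 244.9 / (4.2373 × 0.8402) = 68.787 kgf·cm.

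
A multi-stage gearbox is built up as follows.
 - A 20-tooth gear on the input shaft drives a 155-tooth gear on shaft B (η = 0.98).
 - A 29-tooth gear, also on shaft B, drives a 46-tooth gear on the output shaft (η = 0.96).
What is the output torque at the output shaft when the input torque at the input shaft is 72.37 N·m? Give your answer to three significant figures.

gear mesh 155/20 = 7.75 → τ = 72.37·7.75·0.98 = 549.65 N·m
gear mesh 46/29 = 1.5862 → τ = 549.65·1.5862·0.96 = 836.98 N·m

837 N·m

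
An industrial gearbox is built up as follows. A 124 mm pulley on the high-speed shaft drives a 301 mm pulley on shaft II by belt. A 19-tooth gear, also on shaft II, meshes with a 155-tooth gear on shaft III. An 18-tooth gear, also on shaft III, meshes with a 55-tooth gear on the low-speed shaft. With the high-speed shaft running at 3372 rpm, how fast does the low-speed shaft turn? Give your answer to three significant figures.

55.7 rpm

belt 301/124 = 2.4274 → 3372/2.4274 = 1389.1 rpm
gear mesh 155/19 = 8.1579 → 1389.1/8.1579 = 170.28 rpm
gear mesh 55/18 = 3.0556 → 170.28/3.0556 = 55.728 rpm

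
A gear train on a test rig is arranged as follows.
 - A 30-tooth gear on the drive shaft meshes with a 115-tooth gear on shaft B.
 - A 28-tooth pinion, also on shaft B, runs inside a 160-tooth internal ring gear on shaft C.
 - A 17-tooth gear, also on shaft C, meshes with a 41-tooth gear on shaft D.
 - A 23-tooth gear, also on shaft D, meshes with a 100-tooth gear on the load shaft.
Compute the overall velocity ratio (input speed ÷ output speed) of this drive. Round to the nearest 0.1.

Each stage contributes driven/driver: gear mesh 115/30 = 3.8333, internal gear 160/28 = 5.7143, gear mesh 41/17 = 2.4118, gear mesh 100/23 = 4.3478.
Overall: 3.8333 × 5.7143 × 2.4118 × 4.3478 = 229.69.

229.7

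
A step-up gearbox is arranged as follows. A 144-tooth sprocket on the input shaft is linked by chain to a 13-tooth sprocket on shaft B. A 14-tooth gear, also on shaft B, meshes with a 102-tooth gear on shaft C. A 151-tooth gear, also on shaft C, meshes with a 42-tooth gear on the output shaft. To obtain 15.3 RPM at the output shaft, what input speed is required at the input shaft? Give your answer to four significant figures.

Overall ratio R = 0.090278 × 7.2857 × 0.27815 = 0.18295.
Required input speed = output speed × R = 15.3 × 0.18295 = 2.7991 RPM.

2.799 RPM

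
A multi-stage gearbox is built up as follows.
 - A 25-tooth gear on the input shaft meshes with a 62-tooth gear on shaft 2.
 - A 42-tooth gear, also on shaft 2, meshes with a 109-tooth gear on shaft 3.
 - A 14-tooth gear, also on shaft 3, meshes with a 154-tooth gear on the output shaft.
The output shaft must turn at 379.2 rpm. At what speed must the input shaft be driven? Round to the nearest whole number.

Overall ratio R = 2.48 × 2.5952 × 11 = 70.798.
Required input speed = output speed × R = 379.2 × 70.798 = 26847 rpm.

26847 rpm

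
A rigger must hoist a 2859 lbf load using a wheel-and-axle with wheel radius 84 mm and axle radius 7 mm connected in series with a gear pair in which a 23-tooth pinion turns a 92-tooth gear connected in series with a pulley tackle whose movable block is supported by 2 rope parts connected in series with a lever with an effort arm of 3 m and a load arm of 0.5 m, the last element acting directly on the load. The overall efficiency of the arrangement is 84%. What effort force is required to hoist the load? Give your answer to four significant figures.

Wheel-and-axle MA = R/r = 84/7 = 12.
Gear pair MA = 92/23 = 4.
Block-and-tackle MA = number of supporting rope parts = 2.
Lever MA = effort arm / load arm = 3/0.5 = 6.
Combined ideal MA = 12 × 4 × 2 × 6 = 576.
Actual MA = 576 × 0.84 = 483.84.
Effort = load / actual MA = 2859 / 483.84 = 5.909 lbf.

5.909 lbf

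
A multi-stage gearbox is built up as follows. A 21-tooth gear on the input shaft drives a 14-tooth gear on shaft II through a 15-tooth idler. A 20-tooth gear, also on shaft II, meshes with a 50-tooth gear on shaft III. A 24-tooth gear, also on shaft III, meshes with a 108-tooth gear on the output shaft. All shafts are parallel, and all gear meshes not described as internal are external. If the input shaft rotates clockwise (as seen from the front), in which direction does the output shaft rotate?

the input shaft → shaft II: driver → idler → driven is 2 external meshes, 2 reversals → CW.
shaft II → shaft III: external mesh, 1 reversal → CCW.
shaft III → the output shaft: external mesh, 1 reversal → CW.
4 reversals in total — an even number — so the output shaft turns the same way as the input shaft.

clockwise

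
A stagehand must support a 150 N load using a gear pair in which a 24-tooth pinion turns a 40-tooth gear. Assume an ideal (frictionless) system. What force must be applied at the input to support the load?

Gear pair MA = 40/24 = 1.6667.
Effort = load / MA = 150 / 1.6667 = 90 N.

90 N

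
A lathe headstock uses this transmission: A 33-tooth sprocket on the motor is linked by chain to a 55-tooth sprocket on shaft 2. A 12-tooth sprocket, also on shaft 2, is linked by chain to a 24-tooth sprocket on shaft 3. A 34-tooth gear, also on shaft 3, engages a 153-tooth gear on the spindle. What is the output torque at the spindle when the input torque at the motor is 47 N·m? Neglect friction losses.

705 N·m

chain 55/33 = 1.6667 → τ = 47·1.6667 = 78.333 N·m
chain 24/12 = 2 → τ = 78.333·2 = 156.67 N·m
gear mesh 153/34 = 4.5 → τ = 156.67·4.5 = 705 N·m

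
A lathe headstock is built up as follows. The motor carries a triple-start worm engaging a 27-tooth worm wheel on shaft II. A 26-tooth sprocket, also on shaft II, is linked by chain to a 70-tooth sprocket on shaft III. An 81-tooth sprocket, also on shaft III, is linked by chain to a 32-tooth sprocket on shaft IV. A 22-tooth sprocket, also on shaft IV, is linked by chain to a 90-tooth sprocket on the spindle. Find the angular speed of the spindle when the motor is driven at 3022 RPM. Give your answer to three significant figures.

worm 27/3 = 9 → 3022/9 = 335.78 RPM
chain 70/26 = 2.6923 → 335.78/2.6923 = 124.72 RPM
chain 32/81 = 0.39506 → 124.72/0.39506 = 315.69 RPM
chain 90/22 = 4.0909 → 315.69/4.0909 = 77.169 RPM

77.2 RPM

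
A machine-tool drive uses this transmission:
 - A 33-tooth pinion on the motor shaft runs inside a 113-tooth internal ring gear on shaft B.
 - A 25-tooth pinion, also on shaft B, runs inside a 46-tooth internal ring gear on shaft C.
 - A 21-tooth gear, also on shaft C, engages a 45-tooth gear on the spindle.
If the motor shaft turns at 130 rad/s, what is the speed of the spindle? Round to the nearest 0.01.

internal gear 113/33 = 3.4242 → 130/3.4242 = 37.965 rad/s
internal gear 46/25 = 1.84 → 37.965/1.84 = 20.633 rad/s
gear mesh 45/21 = 2.1429 → 20.633/2.1429 = 9.6287 rad/s

9.63 rad/s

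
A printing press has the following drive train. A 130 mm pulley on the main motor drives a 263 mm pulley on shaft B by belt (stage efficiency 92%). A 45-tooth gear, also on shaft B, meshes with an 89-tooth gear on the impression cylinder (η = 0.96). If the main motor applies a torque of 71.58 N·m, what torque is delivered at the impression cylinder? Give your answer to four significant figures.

Belt: ratio = 263/130 = 2.0231; torque at shaft B = 71.58 × 2.0231 × 0.92 = 133.23 N·m.
Gear mesh: ratio = 89/45 = 1.9778; torque at the impression cylinder = 133.23 × 1.9778 × 0.96 = 252.95 N·m.

253.0 N·m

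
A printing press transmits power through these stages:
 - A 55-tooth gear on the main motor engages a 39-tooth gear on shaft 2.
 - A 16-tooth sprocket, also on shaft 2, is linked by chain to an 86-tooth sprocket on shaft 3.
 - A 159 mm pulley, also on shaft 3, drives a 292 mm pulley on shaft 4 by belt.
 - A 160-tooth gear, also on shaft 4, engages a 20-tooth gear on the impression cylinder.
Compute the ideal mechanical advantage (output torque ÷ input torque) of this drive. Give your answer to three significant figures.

Each stage contributes driven/driver: gear mesh 39/55 = 0.70909, chain 86/16 = 5.375, belt 292/159 = 1.8365, gear mesh 20/160 = 0.125.
Overall: 0.70909 × 5.375 × 1.8365 × 0.125 = 0.87494.

0.875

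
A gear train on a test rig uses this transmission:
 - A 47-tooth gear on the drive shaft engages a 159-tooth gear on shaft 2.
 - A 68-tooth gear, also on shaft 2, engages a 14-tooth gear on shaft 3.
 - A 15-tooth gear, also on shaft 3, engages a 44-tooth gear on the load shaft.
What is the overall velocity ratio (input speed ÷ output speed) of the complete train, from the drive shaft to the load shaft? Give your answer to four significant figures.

2.043

Each stage contributes driven/driver: gear mesh 159/47 = 3.383, gear mesh 14/68 = 0.20588, gear mesh 44/15 = 2.9333.
Overall: 3.383 × 0.20588 × 2.9333 = 2.0431.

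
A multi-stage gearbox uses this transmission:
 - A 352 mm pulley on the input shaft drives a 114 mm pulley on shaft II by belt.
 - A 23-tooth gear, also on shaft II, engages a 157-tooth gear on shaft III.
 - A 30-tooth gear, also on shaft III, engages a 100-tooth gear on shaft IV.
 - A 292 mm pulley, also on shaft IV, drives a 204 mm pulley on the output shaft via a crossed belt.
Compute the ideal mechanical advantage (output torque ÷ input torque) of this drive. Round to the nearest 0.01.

5.15

Each stage contributes driven/driver: belt 114/352 = 0.32386, gear mesh 157/23 = 6.8261, gear mesh 100/30 = 3.3333, belt 204/292 = 0.69863.
Overall: 0.32386 × 6.8261 × 3.3333 × 0.69863 = 5.1483.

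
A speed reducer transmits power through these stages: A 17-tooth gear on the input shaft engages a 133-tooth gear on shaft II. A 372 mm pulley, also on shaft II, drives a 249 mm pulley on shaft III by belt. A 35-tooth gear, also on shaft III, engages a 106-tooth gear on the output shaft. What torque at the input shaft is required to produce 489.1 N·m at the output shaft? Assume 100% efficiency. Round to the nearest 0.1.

30.8 N·m

Overall ratio R = 7.8235 × 0.66935 × 3.0286 = 15.86.
Input torque = output torque / R = 489.1 / 15.86 = 30.839 N·m.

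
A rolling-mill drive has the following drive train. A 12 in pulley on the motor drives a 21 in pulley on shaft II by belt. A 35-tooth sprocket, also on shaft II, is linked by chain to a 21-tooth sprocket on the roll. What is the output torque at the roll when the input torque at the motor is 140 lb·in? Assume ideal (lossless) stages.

Belt: ratio = 21/12 = 1.75; torque at shaft II = 140 × 1.75 = 245 lb·in.
Chain: ratio = 21/35 = 0.6; torque at the roll = 245 × 0.6 = 147 lb·in.

147 lb·in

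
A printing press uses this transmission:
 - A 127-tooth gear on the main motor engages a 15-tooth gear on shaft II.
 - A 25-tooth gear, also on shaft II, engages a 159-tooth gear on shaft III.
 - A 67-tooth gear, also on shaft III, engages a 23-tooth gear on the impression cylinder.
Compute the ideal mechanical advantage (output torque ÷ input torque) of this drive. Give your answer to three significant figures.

Each stage contributes driven/driver: gear mesh 15/127 = 0.11811, gear mesh 159/25 = 6.36, gear mesh 23/67 = 0.34328.
Overall: 0.11811 × 6.36 × 0.34328 = 0.25787.

0.258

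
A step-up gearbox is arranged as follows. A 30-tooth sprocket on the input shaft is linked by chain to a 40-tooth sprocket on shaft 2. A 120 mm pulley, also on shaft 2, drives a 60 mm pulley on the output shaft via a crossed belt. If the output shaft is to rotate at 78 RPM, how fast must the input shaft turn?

52 RPM

Overall ratio R = 1.3333 × 0.5 = 0.66667.
Required input speed = output speed × R = 78 × 0.66667 = 52 RPM.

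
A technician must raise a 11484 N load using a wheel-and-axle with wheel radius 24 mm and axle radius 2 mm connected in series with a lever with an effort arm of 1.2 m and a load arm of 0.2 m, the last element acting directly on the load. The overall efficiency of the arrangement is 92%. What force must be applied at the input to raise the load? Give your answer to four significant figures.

Wheel-and-axle MA = R/r = 24/2 = 12.
Lever MA = effort arm / load arm = 1.2/0.2 = 6.
Combined ideal MA = 12 × 6 = 72.
Actual MA = 72 × 0.92 = 66.24.
Effort = load / actual MA = 11484 / 66.24 = 173.37 N.

173.4 N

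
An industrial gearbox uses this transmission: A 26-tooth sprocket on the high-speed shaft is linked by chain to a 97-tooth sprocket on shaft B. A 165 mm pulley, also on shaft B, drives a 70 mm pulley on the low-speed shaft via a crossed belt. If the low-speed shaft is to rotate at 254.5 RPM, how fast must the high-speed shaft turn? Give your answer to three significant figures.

Overall ratio R = 3.7308 × 0.42424 = 1.5828.
Required input speed = output speed × R = 254.5 × 1.5828 = 402.81 RPM.

403 RPM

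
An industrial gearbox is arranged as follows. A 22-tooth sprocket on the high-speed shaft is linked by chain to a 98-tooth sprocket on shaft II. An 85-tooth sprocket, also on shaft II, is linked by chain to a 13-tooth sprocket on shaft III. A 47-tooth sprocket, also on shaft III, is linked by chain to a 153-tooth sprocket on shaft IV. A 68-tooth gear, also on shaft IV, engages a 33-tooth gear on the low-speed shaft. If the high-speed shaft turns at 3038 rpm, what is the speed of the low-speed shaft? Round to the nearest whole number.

2823 rpm

chain 98/22 = 4.4545 → 3038/4.4545 = 682 rpm
chain 13/85 = 0.15294 → 682/0.15294 = 4459.2 rpm
chain 153/47 = 3.2553 → 4459.2/3.2553 = 1369.8 rpm
gear mesh 33/68 = 0.48529 → 1369.8/0.48529 = 2822.7 rpm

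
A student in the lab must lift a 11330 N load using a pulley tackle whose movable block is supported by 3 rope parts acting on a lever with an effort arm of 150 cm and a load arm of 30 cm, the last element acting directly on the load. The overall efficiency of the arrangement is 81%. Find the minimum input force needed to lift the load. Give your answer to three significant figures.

933 N

Block-and-tackle MA = number of supporting rope parts = 3.
Lever MA = effort arm / load arm = 150/30 = 5.
Combined ideal MA = 3 × 5 = 15.
Actual MA = 15 × 0.81 = 12.15.
Effort = load / actual MA = 11330 / 12.15 = 932.51 N.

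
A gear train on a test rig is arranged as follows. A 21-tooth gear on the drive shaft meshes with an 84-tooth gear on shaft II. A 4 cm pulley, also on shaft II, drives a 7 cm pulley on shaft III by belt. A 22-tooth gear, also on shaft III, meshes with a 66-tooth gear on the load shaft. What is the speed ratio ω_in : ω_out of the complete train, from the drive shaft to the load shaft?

Each stage contributes driven/driver: gear mesh 84/21 = 4, belt 7/4 = 1.75, gear mesh 66/22 = 3.
Overall: 4 × 1.75 × 3 = 21.

21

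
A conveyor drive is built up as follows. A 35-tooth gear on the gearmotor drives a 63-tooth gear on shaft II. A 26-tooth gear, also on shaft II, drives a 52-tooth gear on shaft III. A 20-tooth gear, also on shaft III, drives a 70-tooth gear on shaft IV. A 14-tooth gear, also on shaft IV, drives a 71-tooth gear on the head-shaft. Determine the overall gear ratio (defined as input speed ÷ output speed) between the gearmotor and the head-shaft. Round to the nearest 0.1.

Each stage contributes driven/driver: gear mesh 63/35 = 1.8, gear mesh 52/26 = 2, gear mesh 70/20 = 3.5, gear mesh 71/14 = 5.0714.
Overall: 1.8 × 2 × 3.5 × 5.0714 = 63.9.

63.9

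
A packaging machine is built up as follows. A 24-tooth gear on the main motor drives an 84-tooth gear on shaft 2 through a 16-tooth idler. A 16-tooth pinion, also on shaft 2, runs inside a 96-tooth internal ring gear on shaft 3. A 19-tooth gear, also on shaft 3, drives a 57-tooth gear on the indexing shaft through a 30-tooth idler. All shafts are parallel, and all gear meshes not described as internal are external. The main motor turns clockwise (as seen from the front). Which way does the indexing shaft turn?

the main motor → shaft 2: driver → idler → driven is 2 external meshes, 2 reversals → CW.
shaft 2 → shaft 3: internal mesh, same direction → CW.
shaft 3 → the indexing shaft: driver → idler → driven is 2 external meshes, 2 reversals → CW.
4 reversals in total — an even number — so the indexing shaft turns the same way as the main motor.

clockwise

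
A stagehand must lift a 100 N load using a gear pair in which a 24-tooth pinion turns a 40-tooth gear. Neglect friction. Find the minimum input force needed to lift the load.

Gear pair MA = 40/24 = 1.6667.
Effort = load / MA = 100 / 1.6667 = 60 N.

60 N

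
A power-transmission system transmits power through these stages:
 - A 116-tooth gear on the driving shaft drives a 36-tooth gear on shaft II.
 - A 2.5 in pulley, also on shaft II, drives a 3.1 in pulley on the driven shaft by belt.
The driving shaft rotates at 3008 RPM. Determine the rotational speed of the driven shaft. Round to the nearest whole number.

7816 RPM

gear mesh 36/116 = 0.31034 → 3008/0.31034 = 9692.4 RPM
belt 3.1/2.5 = 1.24 → 9692.4/1.24 = 7816.5 RPM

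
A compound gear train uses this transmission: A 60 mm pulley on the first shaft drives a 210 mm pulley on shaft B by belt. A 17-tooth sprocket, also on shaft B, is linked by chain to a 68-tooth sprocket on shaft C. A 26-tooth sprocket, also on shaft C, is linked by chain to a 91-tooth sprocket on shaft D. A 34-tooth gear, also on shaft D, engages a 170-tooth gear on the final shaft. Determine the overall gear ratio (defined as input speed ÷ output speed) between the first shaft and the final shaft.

Each stage contributes driven/driver: belt 210/60 = 3.5, chain 68/17 = 4, chain 91/26 = 3.5, gear mesh 170/34 = 5.
Overall: 3.5 × 4 × 3.5 × 5 = 245.

245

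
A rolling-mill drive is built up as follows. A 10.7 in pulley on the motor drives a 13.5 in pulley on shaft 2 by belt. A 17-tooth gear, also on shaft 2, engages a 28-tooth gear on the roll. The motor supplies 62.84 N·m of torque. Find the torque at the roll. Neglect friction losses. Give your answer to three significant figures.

131 N·m

After the belt (13.5/10.7): 62.84 × 1.2617 = 79.284 N·m
After the gear mesh (28/17): 79.284 × 1.6471 = 130.59 N·m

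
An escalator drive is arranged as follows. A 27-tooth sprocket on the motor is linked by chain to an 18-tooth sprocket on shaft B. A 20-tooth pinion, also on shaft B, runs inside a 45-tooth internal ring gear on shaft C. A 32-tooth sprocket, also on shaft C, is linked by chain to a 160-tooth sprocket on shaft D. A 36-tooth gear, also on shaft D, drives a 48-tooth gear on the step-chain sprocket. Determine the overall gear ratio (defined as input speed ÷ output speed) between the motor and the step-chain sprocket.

Each stage contributes driven/driver: chain 18/27 = 0.66667, internal gear 45/20 = 2.25, chain 160/32 = 5, gear mesh 48/36 = 1.3333.
Overall: 0.66667 × 2.25 × 5 × 1.3333 = 10.

10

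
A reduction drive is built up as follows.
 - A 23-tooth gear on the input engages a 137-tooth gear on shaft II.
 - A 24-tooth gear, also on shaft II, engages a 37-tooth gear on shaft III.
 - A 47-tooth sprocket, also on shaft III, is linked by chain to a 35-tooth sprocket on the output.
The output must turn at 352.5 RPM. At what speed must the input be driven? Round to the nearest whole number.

Overall ratio R = 5.9565 × 1.5417 × 0.74468 = 6.8384.
Required input speed = output speed × R = 352.5 × 6.8384 = 2410.5 RPM.

2411 RPM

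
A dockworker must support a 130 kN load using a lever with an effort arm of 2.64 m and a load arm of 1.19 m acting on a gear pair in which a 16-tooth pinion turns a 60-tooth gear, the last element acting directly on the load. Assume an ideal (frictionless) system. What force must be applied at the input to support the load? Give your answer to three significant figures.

15.6 kN

Lever MA = effort arm / load arm = 2.64/1.19 = 2.2185.
Gear pair MA = 60/16 = 3.75.
Combined ideal MA = 2.2185 × 3.75 = 8.3193.
Effort = load / MA = 130 / 8.3193 = 15.626 kN.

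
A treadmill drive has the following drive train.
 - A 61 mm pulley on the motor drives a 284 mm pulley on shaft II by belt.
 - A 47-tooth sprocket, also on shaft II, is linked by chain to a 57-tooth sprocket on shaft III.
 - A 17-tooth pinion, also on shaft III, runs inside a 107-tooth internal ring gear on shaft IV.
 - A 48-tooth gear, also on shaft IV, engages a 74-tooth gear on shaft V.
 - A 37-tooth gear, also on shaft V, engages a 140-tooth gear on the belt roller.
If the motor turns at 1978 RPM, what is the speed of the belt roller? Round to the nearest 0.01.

belt 284/61 = 4.6557 → 1978/4.6557 = 424.85 RPM
chain 57/47 = 1.2128 → 424.85/1.2128 = 350.32 RPM
internal gear 107/17 = 6.2941 → 350.32/6.2941 = 55.658 RPM
gear mesh 74/48 = 1.5417 → 55.658/1.5417 = 36.102 RPM
gear mesh 140/37 = 3.7838 → 36.102/3.7838 = 9.5413 RPM

9.54 RPM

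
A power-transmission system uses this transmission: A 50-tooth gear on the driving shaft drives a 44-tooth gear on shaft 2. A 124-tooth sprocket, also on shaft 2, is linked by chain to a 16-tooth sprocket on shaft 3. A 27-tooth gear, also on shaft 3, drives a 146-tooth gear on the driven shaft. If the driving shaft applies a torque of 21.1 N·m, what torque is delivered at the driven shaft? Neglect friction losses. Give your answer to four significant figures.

12.96 N·m

Gear mesh: ratio = 44/50 = 0.88; torque at shaft 2 = 21.1 × 0.88 = 18.568 N·m.
Chain: ratio = 16/124 = 0.12903; torque at shaft 3 = 18.568 × 0.12903 = 2.3959 N·m.
Gear mesh: ratio = 146/27 = 5.4074; torque at the driven shaft = 2.3959 × 5.4074 = 12.955 N·m.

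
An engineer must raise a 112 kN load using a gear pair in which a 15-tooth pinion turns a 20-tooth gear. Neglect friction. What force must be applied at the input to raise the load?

Gear pair MA = 20/15 = 1.3333.
Effort = load / MA = 112 / 1.3333 = 84 kN.

84 kN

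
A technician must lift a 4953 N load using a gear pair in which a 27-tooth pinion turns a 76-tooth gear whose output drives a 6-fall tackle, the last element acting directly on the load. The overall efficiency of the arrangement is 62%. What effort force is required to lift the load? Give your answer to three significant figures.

Gear pair MA = 76/27 = 2.8148.
Block-and-tackle MA = number of supporting rope parts = 6.
Combined ideal MA = 2.8148 × 6 = 16.889.
Actual MA = 16.889 × 0.62 = 10.471.
Effort = load / actual MA = 4953 / 10.471 = 473.02 N.

473 N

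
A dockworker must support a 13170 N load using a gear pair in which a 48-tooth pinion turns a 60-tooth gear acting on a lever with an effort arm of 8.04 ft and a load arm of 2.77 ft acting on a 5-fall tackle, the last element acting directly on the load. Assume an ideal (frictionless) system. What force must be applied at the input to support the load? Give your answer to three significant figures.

726 N

Gear pair MA = 60/48 = 1.25.
Lever MA = effort arm / load arm = 8.04/2.77 = 2.9025.
Block-and-tackle MA = number of supporting rope parts = 5.
Combined ideal MA = 1.25 × 2.9025 × 5 = 18.141.
Effort = load / MA = 13170 / 18.141 = 725.99 N.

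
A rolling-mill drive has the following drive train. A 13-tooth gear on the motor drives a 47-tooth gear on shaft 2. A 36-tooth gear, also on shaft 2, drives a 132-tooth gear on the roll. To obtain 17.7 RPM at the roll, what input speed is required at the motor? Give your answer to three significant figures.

Overall ratio R = 3.6154 × 3.6667 = 13.256.
Required input speed = output speed × R = 17.7 × 13.256 = 234.64 RPM.

235 RPM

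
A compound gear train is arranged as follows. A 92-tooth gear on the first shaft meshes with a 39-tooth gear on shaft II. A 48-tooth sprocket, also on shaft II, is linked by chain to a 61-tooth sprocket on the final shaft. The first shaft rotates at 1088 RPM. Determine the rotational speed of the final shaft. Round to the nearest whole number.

2020 RPM

Gear mesh: ratio = 39/92 = 0.42391, so shaft II turns at 1088 / 0.42391 = 2566.6 RPM.
Chain: ratio = 61/48 = 1.2708, so the final shaft turns at 2566.6 / 1.2708 = 2019.6 RPM.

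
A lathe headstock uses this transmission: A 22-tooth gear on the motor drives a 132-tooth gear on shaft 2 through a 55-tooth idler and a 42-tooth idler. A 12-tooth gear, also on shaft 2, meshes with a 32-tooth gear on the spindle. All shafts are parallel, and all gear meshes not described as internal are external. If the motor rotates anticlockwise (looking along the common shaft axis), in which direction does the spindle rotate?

the motor → shaft 2: driver → idler → idler → driven is 3 external meshes, 3 reversals → CW.
shaft 2 → the spindle: external mesh, 1 reversal → CCW.
4 reversals in total — an even number — so the spindle turns the same way as the motor.

anticlockwise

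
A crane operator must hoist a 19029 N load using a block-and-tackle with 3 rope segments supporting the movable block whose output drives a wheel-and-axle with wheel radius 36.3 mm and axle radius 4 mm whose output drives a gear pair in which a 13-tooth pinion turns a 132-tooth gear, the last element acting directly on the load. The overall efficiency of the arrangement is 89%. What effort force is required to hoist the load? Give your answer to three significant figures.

77.3 N

Block-and-tackle MA = number of supporting rope parts = 3.
Wheel-and-axle MA = R/r = 36.3/4 = 9.075.
Gear pair MA = 132/13 = 10.154.
Combined ideal MA = 3 × 9.075 × 10.154 = 276.44.
Actual MA = 276.44 × 0.89 = 246.03.
Effort = load / actual MA = 19029 / 246.03 = 77.344 N.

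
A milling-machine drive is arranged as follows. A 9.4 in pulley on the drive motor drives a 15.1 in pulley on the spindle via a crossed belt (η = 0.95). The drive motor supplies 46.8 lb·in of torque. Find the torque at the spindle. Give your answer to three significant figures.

belt 15.1/9.4 = 1.6064 → τ = 46.8·1.6064·0.95 = 71.42 lb·in

71.4 lb·in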